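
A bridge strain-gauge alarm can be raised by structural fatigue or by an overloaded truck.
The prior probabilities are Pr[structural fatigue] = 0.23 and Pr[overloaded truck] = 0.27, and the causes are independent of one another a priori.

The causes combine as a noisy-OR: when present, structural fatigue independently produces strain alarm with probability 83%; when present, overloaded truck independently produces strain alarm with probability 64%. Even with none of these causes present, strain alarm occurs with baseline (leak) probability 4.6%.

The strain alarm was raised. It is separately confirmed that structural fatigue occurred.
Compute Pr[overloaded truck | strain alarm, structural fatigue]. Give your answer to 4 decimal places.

Under noisy-OR, P(strain alarm | causes) = 1 − (1−0.046)·∏(1−qᵢ) over the active causes.
Enumerate both values of overloaded truck and weight by the priors:
  P(strain alarm | structural fatigue) = 0.83782*0.73 + 0.941615*0.27
        = 0.611609 + 0.254236 = 0.865845
Keeping only the overloaded truck-present terms gives 0.254236, so
  P(overloaded truck | strain alarm, structural fatigue) = 0.254236 / 0.865845 ≈ 0.2936

Pr[overloaded truck | strain alarm, structural fatigue] ≈ 0.2936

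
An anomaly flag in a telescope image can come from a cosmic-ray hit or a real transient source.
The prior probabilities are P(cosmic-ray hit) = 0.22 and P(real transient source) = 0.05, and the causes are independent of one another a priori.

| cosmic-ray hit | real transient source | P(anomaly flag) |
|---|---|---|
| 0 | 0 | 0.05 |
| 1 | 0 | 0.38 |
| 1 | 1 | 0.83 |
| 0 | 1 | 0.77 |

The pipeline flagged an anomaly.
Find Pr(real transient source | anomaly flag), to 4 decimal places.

For the numerator, keep only real transient source=true terms: 0.030030 + 0.009130 = 0.039160
Denominator P(anomaly flag): 0.05×0.78×0.95 + 0.77×0.78×0.05 + 0.38×0.22×0.95 + 0.83×0.22×0.05 = 0.155630
P(real transient source | anomaly flag) = 0.039160/0.155630 ≈ 0.2516

Pr(real transient source | anomaly flag) ≈ 0.2516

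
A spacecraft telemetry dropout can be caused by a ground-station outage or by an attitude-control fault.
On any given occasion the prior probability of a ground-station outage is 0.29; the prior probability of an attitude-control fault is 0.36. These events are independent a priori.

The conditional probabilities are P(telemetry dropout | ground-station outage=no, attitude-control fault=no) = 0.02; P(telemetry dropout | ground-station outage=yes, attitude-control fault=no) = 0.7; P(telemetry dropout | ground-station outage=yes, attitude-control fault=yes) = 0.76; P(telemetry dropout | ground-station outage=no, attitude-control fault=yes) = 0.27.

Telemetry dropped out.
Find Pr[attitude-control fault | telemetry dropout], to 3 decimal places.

Pr[attitude-control fault | telemetry dropout] ≈ 0.516

Enumerate the 4 (ground-station outage, attitude-control fault) configurations and weight by the priors:
  P(telemetry dropout) = 0.02×0.71×0.64 + 0.27×0.71×0.36 + 0.7×0.29×0.64 + 0.76×0.29×0.36
        = 0.009088 + 0.069012 + 0.129920 + 0.079344 = 0.287364
Keeping only the attitude-control fault-present terms gives 0.148356, so
  P(attitude-control fault | telemetry dropout) = 0.148356 / 0.287364 ≈ 0.516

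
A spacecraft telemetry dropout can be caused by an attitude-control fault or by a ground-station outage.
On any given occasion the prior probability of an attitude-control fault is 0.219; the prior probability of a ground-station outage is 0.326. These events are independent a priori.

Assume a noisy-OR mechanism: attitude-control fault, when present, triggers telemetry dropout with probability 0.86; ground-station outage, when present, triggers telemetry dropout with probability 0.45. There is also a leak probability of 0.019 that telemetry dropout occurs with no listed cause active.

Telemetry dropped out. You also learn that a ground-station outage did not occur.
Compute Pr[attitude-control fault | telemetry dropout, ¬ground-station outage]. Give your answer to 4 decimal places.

Under noisy-OR, P(telemetry dropout | causes) = 1 − (1−0.019)·∏(1−qᵢ) over the active causes.
Weight on attitude-control fault=true, given the evidence: 0.86266*0.219 = 0.188923
The normalizing constant is 0.019*0.781 + 0.86266*0.219 = 0.203762
Posterior = 0.188923 / 0.203762 ≈ 0.9272

Pr[attitude-control fault | telemetry dropout, ¬ground-station outage] ≈ 0.9272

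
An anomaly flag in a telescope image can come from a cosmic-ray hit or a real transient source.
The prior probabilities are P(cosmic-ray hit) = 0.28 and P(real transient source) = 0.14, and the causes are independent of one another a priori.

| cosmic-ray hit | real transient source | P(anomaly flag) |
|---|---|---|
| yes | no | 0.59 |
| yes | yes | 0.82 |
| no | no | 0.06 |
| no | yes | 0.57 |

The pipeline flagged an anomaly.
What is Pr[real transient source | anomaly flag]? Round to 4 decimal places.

Pr[real transient source | anomaly flag] ≈ 0.3333

P(anomaly flag) = 0.06·0.72·0.86 + 0.57·0.72·0.14 + 0.59·0.28·0.86 + 0.82·0.28·0.14 = 0.037152 + 0.057456 + 0.142072 + 0.032144 = 0.268824
The real transient source-present share is 0.057456 + 0.032144 = 0.089600.
So P(real transient source | anomaly flag) = 0.089600/0.268824 ≈ 0.3333.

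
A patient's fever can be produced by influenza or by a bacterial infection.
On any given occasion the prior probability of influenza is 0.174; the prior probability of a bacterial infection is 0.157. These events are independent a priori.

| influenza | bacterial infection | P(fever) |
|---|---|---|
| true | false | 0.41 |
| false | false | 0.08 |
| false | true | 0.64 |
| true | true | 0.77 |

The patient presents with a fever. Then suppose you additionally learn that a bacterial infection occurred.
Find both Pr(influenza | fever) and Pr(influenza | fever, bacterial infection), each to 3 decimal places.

P(fever) = 0.08*0.826*0.843 + 0.64*0.826*0.157 + 0.41*0.174*0.843 + 0.77*0.174*0.157 = 0.055705 + 0.082996 + 0.060140 + 0.021035 = 0.219876
Of this, 0.081175 comes from 0.060140 + 0.021035 (the influenza=true cases).
P(influenza | fever) = 0.081175 / 0.219876 ≈ 0.369

Now also conditioning on bacterial infection=true:
Enumerate both values of influenza and weight by the priors:
  P(fever | bacterial infection) = 0.64·0.826 + 0.77·0.174
        = 0.528640 + 0.133980 = 0.662620
Keeping only the influenza-present terms gives 0.133980, so
  P(influenza | fever, bacterial infection) = 0.133980 / 0.662620 ≈ 0.202

Pr(influenza | fever) ≈ 0.369; Pr(influenza | fever, bacterial infection) ≈ 0.202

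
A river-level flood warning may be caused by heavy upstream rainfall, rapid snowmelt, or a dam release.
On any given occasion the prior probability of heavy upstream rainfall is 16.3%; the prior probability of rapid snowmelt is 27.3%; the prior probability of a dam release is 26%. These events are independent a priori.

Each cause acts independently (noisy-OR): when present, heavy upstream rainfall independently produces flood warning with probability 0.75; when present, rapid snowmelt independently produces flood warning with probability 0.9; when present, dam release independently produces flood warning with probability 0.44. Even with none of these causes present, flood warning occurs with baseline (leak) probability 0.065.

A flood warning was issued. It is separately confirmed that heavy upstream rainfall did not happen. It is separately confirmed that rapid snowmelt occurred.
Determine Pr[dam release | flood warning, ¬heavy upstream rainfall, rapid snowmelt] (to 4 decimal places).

Under noisy-OR, P(flood warning | causes) = 1 − (1−0.065)·∏(1−qᵢ) over the active causes.
Numerator (weight on configurations with dam release): 0.94764*0.26 = 0.246386
Denominator P(flood warning | ¬heavy upstream rainfall, rapid snowmelt): 0.9065*0.74 + 0.94764*0.26 = 0.917196
P(dam release | flood warning, ¬heavy upstream rainfall, rapid snowmelt) = 0.246386/0.917196 ≈ 0.2686

Pr[dam release | flood warning, ¬heavy upstream rainfall, rapid snowmelt] ≈ 0.2686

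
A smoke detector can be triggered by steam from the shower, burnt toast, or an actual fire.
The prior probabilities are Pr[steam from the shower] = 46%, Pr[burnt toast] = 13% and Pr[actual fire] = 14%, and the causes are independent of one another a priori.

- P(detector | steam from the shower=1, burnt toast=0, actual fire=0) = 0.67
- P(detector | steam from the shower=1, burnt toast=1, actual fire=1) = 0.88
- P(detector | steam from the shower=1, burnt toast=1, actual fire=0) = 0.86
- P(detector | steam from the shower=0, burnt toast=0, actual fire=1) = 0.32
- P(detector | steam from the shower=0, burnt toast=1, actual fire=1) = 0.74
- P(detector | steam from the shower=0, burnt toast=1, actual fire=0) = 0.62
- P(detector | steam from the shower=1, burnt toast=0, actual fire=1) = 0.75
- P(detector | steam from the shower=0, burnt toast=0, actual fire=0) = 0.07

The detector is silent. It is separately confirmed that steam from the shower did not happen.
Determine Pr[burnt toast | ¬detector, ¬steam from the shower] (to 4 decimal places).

P(¬detector | ¬steam from the shower) = 0.93·0.87·0.86 + 0.68·0.87·0.14 + 0.38·0.13·0.86 + 0.26·0.13·0.14 = 0.695826 + 0.082824 + 0.042484 + 0.004732 = 0.825866
The burnt toast-present share is 0.042484 + 0.004732 = 0.047216.
So P(burnt toast | ¬detector, ¬steam from the shower) = 0.047216/0.825866 ≈ 0.0572.

Pr[burnt toast | ¬detector, ¬steam from the shower] ≈ 0.0572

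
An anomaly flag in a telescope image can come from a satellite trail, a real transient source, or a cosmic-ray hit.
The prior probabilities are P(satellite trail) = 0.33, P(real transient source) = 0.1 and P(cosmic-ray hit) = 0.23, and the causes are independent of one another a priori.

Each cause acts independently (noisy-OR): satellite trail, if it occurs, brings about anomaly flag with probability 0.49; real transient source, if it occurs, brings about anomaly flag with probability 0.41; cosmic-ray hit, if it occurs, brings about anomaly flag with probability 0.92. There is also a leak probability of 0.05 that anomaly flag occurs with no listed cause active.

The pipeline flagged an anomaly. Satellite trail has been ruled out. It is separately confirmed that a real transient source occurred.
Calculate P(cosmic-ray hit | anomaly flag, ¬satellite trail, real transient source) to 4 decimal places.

Under noisy-OR, P(anomaly flag | causes) = 1 − (1−0.05)·∏(1−qᵢ) over the active causes.
P(anomaly flag | ¬satellite trail, real transient source) = 0.4395*0.77 + 0.95516*0.23 = 0.338415 + 0.219687 = 0.558102
The cosmic-ray hit-present share is 0.95516*0.23 = 0.219687.
So P(cosmic-ray hit | anomaly flag, ¬satellite trail, real transient source) = 0.219687/0.558102 ≈ 0.3936.

P(cosmic-ray hit | anomaly flag, ¬satellite trail, real transient source) ≈ 0.3936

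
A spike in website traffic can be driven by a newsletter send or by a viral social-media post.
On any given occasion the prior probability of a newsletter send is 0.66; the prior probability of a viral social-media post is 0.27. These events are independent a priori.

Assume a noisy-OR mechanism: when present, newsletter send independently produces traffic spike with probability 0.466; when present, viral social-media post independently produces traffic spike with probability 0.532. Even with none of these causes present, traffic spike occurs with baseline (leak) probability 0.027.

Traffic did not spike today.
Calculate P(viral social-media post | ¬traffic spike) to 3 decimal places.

P(viral social-media post | ¬traffic spike) ≈ 0.148

Under noisy-OR, P(traffic spike | causes) = 1 − (1−0.027)·∏(1−qᵢ) over the active causes.
Sum P(¬traffic spike|·) weighted by the priors over the 4 (newsletter send, viral social-media post) configurations:
  P(¬traffic spike) = 0.973×0.34×0.73 + 0.455364×0.34×0.27 + 0.519582×0.66×0.73 + 0.243164×0.66×0.27
        = 0.241499 + 0.041802 + 0.250335 + 0.043332 = 0.576968
Keeping only the viral social-media post-present terms gives 0.085134, so
  P(viral social-media post | ¬traffic spike) = 0.085134 / 0.576968 ≈ 0.148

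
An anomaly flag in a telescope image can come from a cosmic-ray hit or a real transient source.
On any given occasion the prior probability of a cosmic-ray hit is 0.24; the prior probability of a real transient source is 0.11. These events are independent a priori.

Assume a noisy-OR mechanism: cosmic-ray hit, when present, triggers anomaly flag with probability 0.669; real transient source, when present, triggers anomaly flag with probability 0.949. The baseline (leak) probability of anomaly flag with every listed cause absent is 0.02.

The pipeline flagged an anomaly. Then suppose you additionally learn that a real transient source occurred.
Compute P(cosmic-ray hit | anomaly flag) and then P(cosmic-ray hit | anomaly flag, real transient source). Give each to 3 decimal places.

Under noisy-OR, P(anomaly flag | causes) = 1 − (1−0.02)·∏(1−qᵢ) over the active causes.
P(anomaly flag) = 0.02*0.76*0.89 + 0.95002*0.76*0.11 + 0.67562*0.24*0.89 + 0.983457*0.24*0.11 = 0.013528 + 0.079422 + 0.144312 + 0.025963 = 0.263225
Restricting to configurations with cosmic-ray hit present: 0.144312 + 0.025963 = 0.170275.
So P(cosmic-ray hit | anomaly flag) = 0.170275/0.263225 ≈ 0.647.

Now also conditioning on real transient source=true:
Enumerate both values of cosmic-ray hit and weight by the priors:
  P(anomaly flag | real transient source) = 0.95002·0.76 + 0.983457·0.24
        = 0.722015 + 0.236030 = 0.958045
Keeping only the cosmic-ray hit-present terms gives 0.236030, so
  P(cosmic-ray hit | anomaly flag, real transient source) = 0.236030 / 0.958045 ≈ 0.246
This is intercausal reasoning (explaining away): once real transient source accounts for the anomaly flag, cosmic-ray hit becomes less likely.

P(cosmic-ray hit | anomaly flag) ≈ 0.647; P(cosmic-ray hit | anomaly flag, real transient source) ≈ 0.246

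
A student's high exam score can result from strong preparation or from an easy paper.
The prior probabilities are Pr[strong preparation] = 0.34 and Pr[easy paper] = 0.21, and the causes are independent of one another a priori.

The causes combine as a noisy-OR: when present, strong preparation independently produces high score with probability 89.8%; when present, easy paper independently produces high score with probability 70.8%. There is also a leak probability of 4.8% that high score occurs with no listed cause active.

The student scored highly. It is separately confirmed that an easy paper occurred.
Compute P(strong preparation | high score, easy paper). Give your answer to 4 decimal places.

P(strong preparation | high score, easy paper) ≈ 0.4094

Under noisy-OR, P(high score | causes) = 1 − (1−0.048)·∏(1−qᵢ) over the active causes.
By total probability over both values of strong preparation:
  P(high score | easy paper) = 0.722016·0.66 + 0.971646·0.34
        = 0.476531 + 0.330360 = 0.806891
The terms with strong preparation present sum to 0.330360, so
  P(strong preparation | high score, easy paper) = 0.330360 / 0.806891 ≈ 0.4094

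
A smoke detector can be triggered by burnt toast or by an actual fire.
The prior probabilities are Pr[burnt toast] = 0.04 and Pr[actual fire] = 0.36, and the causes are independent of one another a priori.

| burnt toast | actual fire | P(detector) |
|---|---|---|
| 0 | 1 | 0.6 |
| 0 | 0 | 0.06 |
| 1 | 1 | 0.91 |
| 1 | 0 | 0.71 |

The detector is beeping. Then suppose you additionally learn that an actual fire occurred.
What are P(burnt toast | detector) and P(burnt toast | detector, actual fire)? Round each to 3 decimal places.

P(burnt toast | detector) ≈ 0.114; P(burnt toast | detector, actual fire) ≈ 0.059

P(detector) = 0.06*0.96*0.64 + 0.6*0.96*0.36 + 0.71*0.04*0.64 + 0.91*0.04*0.36 = 0.036864 + 0.207360 + 0.018176 + 0.013104 = 0.275504
Restricting to configurations with burnt toast present: 0.018176 + 0.013104 = 0.031280.
P(burnt toast | detector) = 0.031280 / 0.275504 ≈ 0.114

With the extra evidence:
Numerator (weight on configurations with burnt toast): 0.91*0.04 = 0.036400
The normalizing constant is 0.6*0.96 + 0.91*0.04 = 0.612400
Posterior = 0.036400 / 0.612400 ≈ 0.059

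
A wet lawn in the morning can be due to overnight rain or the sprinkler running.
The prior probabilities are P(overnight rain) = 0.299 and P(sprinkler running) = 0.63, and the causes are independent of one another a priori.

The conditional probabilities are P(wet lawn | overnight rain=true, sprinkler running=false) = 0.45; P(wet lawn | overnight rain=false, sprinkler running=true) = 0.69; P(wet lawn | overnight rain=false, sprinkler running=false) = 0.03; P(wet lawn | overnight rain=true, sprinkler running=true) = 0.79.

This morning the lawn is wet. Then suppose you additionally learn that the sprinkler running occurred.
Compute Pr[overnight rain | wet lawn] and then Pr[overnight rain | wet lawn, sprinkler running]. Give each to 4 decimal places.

P(wet lawn) = 0.03*0.701*0.37 + 0.69*0.701*0.63 + 0.45*0.299*0.37 + 0.79*0.299*0.63 = 0.007781 + 0.304725 + 0.049784 + 0.148812 = 0.511102
Of this, 0.198596 comes from 0.049784 + 0.148812 (the overnight rain=true cases).
So P(overnight rain | wet lawn) = 0.198596/0.511102 ≈ 0.3886.

With the extra evidence:
Enumerate both values of overnight rain and weight by the priors:
  P(wet lawn | sprinkler running) = 0.69×0.701 + 0.79×0.299
        = 0.483690 + 0.236210 = 0.719900
Configurations with overnight rain contribute 0.236210, so
  P(overnight rain | wet lawn, sprinkler running) = 0.236210 / 0.719900 ≈ 0.3281
This is intercausal reasoning (explaining away): once sprinkler running accounts for the wet lawn, overnight rain becomes less likely.

Pr[overnight rain | wet lawn] ≈ 0.3886; Pr[overnight rain | wet lawn, sprinkler running] ≈ 0.3281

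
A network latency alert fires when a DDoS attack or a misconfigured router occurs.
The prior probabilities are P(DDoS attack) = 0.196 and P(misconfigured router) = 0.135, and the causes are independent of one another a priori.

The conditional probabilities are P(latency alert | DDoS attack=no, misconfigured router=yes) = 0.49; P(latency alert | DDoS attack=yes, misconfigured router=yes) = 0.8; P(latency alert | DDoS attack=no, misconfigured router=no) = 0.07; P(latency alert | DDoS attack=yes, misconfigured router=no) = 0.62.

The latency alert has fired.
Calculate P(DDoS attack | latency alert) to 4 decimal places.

P(latency alert) = 0.07*0.804*0.865 + 0.49*0.804*0.135 + 0.62*0.196*0.865 + 0.8*0.196*0.135 = 0.048682 + 0.053185 + 0.105115 + 0.021168 = 0.228150
Restricting to configurations with DDoS attack present: 0.105115 + 0.021168 = 0.126283.
P(DDoS attack | latency alert) = 0.126283 / 0.228150 ≈ 0.5535

P(DDoS attack | latency alert) ≈ 0.5535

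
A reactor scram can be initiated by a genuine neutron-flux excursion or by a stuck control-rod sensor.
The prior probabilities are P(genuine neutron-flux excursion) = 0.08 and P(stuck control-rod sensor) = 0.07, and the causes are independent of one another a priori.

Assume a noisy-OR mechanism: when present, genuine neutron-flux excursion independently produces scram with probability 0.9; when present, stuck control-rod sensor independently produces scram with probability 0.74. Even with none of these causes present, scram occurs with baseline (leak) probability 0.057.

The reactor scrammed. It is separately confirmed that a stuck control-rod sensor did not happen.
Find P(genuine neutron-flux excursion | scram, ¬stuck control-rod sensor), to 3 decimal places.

P(genuine neutron-flux excursion | scram, ¬stuck control-rod sensor) ≈ 0.580

Under noisy-OR, P(scram | causes) = 1 − (1−0.057)·∏(1−qᵢ) over the active causes.
Numerator (weight on configurations with genuine neutron-flux excursion): 0.9057*0.08 = 0.072456
The normalizing constant is 0.057*0.92 + 0.9057*0.08 = 0.124896
Posterior = 0.072456 / 0.124896 ≈ 0.580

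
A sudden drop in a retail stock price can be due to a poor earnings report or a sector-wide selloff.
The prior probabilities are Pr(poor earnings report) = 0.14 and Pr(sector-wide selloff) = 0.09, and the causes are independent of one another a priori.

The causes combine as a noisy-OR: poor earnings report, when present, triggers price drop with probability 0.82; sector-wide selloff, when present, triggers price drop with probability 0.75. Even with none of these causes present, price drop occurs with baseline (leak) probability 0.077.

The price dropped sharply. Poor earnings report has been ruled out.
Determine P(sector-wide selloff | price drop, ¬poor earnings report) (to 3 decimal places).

Under noisy-OR, P(price drop | causes) = 1 − (1−0.077)·∏(1−qᵢ) over the active causes.
P(price drop | ¬poor earnings report) = 0.077·0.91 + 0.76925·0.09 = 0.070070 + 0.069233 = 0.139303
Restricting to configurations with sector-wide selloff present: 0.76925·0.09 = 0.069233.
P(sector-wide selloff | price drop, ¬poor earnings report) = 0.069233 / 0.139303 ≈ 0.497

P(sector-wide selloff | price drop, ¬poor earnings report) ≈ 0.497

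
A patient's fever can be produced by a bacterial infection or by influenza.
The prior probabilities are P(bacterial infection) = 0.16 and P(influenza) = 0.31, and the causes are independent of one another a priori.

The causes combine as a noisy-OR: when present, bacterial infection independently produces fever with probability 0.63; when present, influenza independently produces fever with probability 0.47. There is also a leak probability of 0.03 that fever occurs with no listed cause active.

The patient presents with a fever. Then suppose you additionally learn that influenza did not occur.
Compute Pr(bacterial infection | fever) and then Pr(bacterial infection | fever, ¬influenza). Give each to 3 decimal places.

Under noisy-OR, P(fever | causes) = 1 − (1−0.03)·∏(1−qᵢ) over the active causes.
Weight on bacterial infection=true, given the evidence: 0.070777 + 0.040165 = 0.110942
Denominator P(fever): 0.03*0.84*0.69 + 0.4859*0.84*0.31 + 0.6411*0.16*0.69 + 0.809783*0.16*0.31 = 0.254858
P(bacterial infection | fever) = 0.110942/0.254858 ≈ 0.435

Now condition on the additional information:
Numerator (weight on configurations with bacterial infection): 0.6411×0.16 = 0.102576
Normalizer over all consistent configurations: 0.03×0.84 + 0.6411×0.16 = 0.127776
P(bacterial infection | fever, ¬influenza) = 0.102576/0.127776 ≈ 0.803
Ruling out influenza raises the posterior on bacterial infection — the flip side of explaining away.

Pr(bacterial infection | fever) ≈ 0.435; Pr(bacterial infection | fever, ¬influenza) ≈ 0.803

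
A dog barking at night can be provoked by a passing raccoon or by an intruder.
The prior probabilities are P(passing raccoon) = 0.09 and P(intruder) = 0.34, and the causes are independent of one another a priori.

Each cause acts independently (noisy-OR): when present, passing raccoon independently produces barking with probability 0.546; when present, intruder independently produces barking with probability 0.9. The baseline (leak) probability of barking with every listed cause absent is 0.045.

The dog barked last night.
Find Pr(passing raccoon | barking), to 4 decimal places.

Pr(passing raccoon | barking) ≈ 0.1701

Under noisy-OR, P(barking | causes) = 1 − (1−0.045)·∏(1−qᵢ) over the active causes.
Enumerate the 4 (passing raccoon, intruder) configurations and weight by the priors:
  P(barking) = 0.045·0.91·0.66 + 0.9045·0.91·0.34 + 0.56643·0.09·0.66 + 0.956643·0.09·0.34
        = 0.027027 + 0.279852 + 0.033646 + 0.029273 = 0.369798
The terms with passing raccoon present sum to 0.062919, so
  P(passing raccoon | barking) = 0.062919 / 0.369798 ≈ 0.1701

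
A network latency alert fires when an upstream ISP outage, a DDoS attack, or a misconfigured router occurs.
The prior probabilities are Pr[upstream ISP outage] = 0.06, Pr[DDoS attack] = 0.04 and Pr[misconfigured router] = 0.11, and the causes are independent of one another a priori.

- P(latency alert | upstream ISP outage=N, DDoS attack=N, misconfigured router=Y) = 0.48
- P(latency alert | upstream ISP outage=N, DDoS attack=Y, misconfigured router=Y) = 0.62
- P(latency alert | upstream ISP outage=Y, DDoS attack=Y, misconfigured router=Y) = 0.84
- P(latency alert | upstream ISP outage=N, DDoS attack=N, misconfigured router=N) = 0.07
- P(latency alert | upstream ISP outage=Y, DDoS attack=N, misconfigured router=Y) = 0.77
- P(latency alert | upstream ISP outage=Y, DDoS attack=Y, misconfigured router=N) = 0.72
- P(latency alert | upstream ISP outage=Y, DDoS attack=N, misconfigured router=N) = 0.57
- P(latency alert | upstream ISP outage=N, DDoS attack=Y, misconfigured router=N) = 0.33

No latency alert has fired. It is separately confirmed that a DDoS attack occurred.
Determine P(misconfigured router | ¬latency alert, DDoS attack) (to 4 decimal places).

Sum P(¬latency alert|·) weighted by the priors over the 4 (upstream ISP outage, misconfigured router) configurations:
  P(¬latency alert | DDoS attack) = 0.67*0.94*0.89 + 0.38*0.94*0.11 + 0.28*0.06*0.89 + 0.16*0.06*0.11
        = 0.560522 + 0.039292 + 0.014952 + 0.001056 = 0.615822
The terms with misconfigured router present sum to 0.040348, so
  P(misconfigured router | ¬latency alert, DDoS attack) = 0.040348 / 0.615822 ≈ 0.0655

P(misconfigured router | ¬latency alert, DDoS attack) ≈ 0.0655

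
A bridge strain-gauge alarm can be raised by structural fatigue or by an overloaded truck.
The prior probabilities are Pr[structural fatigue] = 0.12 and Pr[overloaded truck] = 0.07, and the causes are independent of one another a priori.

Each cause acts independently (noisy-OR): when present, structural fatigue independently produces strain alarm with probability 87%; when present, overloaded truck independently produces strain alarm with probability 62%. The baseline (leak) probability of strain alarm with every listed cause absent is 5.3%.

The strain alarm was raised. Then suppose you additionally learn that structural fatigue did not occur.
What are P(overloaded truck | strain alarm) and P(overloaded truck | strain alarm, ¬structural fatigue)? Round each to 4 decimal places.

Under noisy-OR, P(strain alarm | causes) = 1 − (1−0.053)·∏(1−qᵢ) over the active causes.
Enumerate the 4 (structural fatigue, overloaded truck) configurations and weight by the priors:
  P(strain alarm) = 0.053×0.88×0.93 + 0.64014×0.88×0.07 + 0.87689×0.12×0.93 + 0.953218×0.12×0.07
        = 0.043375 + 0.039433 + 0.097861 + 0.008007 = 0.188676
Configurations with overloaded truck contribute 0.047440, so
  P(overloaded truck | strain alarm) = 0.047440 / 0.188676 ≈ 0.2514

Now condition on the additional information:
For the numerator, keep only overloaded truck=true terms: 0.64014*0.07 = 0.044810
Denominator P(strain alarm | ¬structural fatigue): 0.053*0.93 + 0.64014*0.07 = 0.094100
P(overloaded truck | strain alarm, ¬structural fatigue) = 0.044810/0.094100 ≈ 0.4762
With structural fatigue excluded, overloaded truck must carry more of the explanatory weight for the strain alarm.

P(overloaded truck | strain alarm) ≈ 0.2514; P(overloaded truck | strain alarm, ¬structural fatigue) ≈ 0.4762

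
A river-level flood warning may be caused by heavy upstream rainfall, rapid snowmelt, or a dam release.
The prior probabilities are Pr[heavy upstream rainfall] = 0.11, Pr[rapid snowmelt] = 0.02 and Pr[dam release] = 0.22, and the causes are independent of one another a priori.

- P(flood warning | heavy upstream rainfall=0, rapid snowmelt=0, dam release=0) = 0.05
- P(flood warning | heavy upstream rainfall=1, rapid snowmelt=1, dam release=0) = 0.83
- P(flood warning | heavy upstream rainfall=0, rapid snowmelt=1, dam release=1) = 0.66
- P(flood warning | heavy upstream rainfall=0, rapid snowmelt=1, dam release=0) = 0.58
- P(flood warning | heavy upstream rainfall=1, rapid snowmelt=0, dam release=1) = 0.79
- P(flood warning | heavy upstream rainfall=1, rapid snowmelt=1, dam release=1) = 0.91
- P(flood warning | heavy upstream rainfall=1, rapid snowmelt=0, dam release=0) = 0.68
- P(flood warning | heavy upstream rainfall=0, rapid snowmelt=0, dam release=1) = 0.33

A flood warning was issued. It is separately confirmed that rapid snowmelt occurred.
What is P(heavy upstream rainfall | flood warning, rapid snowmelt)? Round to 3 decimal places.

Numerator (weight on configurations with heavy upstream rainfall): 0.071214 + 0.022022 = 0.093236
Normalizer over all consistent configurations: 0.58*0.89*0.78 + 0.66*0.89*0.22 + 0.83*0.11*0.78 + 0.91*0.11*0.22 = 0.625100
P(heavy upstream rainfall | flood warning, rapid snowmelt) = 0.093236/0.625100 ≈ 0.149

P(heavy upstream rainfall | flood warning, rapid snowmelt) ≈ 0.149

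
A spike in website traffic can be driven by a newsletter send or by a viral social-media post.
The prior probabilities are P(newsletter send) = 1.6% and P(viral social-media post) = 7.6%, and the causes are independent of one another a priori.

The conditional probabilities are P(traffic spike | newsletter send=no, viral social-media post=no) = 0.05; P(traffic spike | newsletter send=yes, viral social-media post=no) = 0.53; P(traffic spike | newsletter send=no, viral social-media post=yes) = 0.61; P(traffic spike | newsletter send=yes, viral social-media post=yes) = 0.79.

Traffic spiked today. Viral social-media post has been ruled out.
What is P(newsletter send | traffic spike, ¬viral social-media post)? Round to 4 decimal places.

P(traffic spike | ¬viral social-media post) = 0.05·0.984 + 0.53·0.016 = 0.049200 + 0.008480 = 0.057680
The newsletter send-present share is 0.53·0.016 = 0.008480.
So P(newsletter send | traffic spike, ¬viral social-media post) = 0.008480/0.057680 ≈ 0.1470.

P(newsletter send | traffic spike, ¬viral social-media post) ≈ 0.1470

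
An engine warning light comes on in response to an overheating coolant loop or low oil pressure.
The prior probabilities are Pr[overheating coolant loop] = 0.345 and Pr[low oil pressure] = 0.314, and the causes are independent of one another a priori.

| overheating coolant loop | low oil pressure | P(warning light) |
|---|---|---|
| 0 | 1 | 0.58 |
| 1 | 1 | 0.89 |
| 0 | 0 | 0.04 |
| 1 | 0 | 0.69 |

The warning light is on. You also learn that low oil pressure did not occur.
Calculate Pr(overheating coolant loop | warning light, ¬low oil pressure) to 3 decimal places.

Enumerate both values of overheating coolant loop and weight by the priors:
  P(warning light | ¬low oil pressure) = 0.04*0.655 + 0.69*0.345
        = 0.026200 + 0.238050 = 0.264250
The terms with overheating coolant loop present sum to 0.238050, so
  P(overheating coolant loop | warning light, ¬low oil pressure) = 0.238050 / 0.264250 ≈ 0.901

Pr(overheating coolant loop | warning light, ¬low oil pressure) ≈ 0.901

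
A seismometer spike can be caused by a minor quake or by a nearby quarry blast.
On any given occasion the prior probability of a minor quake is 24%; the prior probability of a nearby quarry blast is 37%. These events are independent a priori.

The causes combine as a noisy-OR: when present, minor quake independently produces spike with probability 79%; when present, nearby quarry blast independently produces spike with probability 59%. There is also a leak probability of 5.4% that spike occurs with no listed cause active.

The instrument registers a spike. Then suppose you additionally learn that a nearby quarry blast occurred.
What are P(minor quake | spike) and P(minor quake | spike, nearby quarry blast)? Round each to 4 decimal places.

Under noisy-OR, P(spike | causes) = 1 − (1−0.054)·∏(1−qᵢ) over the active causes.
P(spike) = 0.054*0.76*0.63 + 0.61214*0.76*0.37 + 0.80134*0.24*0.63 + 0.918549*0.24*0.37 = 0.025855 + 0.172134 + 0.121163 + 0.081567 = 0.400719
Of this, 0.202730 comes from 0.121163 + 0.081567 (the minor quake=true cases).
P(minor quake | spike) = 0.202730 / 0.400719 ≈ 0.5059

Now condition on the additional information:
P(spike | nearby quarry blast) = 0.61214*0.76 + 0.918549*0.24 = 0.465226 + 0.220452 = 0.685678
Restricting to configurations with minor quake present: 0.918549*0.24 = 0.220452.
P(minor quake | spike, nearby quarry blast) = 0.220452 / 0.685678 ≈ 0.3215
The drop from 0.5059 to 0.3215 is the explaining-away (discounting) effect.

P(minor quake | spike) ≈ 0.5059; P(minor quake | spike, nearby quarry blast) ≈ 0.3215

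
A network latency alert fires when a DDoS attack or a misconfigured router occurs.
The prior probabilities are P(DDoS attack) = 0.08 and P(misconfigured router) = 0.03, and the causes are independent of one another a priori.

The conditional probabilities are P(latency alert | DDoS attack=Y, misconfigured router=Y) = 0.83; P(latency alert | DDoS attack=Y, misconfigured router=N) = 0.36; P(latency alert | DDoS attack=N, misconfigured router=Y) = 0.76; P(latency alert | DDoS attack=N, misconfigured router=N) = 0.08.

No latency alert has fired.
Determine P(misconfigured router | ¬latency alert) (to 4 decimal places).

Weight on misconfigured router=true, given the evidence: 0.006624 + 0.000408 = 0.007032
The normalizing constant is 0.92*0.92*0.97 + 0.24*0.92*0.03 + 0.64*0.08*0.97 + 0.17*0.08*0.03 = 0.877704
P(misconfigured router | ¬latency alert) = 0.007032/0.877704 ≈ 0.0080

P(misconfigured router | ¬latency alert) ≈ 0.0080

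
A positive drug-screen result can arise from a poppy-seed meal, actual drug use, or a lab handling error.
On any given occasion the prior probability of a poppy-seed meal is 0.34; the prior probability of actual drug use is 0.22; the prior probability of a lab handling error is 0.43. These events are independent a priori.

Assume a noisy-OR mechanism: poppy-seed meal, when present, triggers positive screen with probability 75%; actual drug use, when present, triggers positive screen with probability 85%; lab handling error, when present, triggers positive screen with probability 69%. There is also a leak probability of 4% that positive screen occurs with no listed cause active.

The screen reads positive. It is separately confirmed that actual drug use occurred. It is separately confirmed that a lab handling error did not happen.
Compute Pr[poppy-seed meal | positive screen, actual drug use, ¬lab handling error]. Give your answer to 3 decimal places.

Under noisy-OR, P(positive screen | causes) = 1 − (1−0.04)·∏(1−qᵢ) over the active causes.
Enumerate both values of poppy-seed meal and weight by the priors:
  P(positive screen | actual drug use, ¬lab handling error) = 0.856*0.66 + 0.964*0.34
        = 0.564960 + 0.327760 = 0.892720
Configurations with poppy-seed meal contribute 0.327760, so
  P(poppy-seed meal | positive screen, actual drug use, ¬lab handling error) = 0.327760 / 0.892720 ≈ 0.367

Pr[poppy-seed meal | positive screen, actual drug use, ¬lab handling error] ≈ 0.367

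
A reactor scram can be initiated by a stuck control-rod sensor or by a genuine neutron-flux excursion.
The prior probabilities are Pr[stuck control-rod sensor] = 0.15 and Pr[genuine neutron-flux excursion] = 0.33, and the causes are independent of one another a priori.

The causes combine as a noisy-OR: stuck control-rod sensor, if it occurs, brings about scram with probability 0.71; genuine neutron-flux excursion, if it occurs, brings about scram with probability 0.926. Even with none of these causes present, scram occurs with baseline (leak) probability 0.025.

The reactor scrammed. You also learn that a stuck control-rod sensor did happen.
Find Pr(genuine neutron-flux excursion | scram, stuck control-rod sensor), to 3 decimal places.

Pr(genuine neutron-flux excursion | scram, stuck control-rod sensor) ≈ 0.402

Under noisy-OR, P(scram | causes) = 1 − (1−0.025)·∏(1−qᵢ) over the active causes.
By total probability over both values of genuine neutron-flux excursion:
  P(scram | stuck control-rod sensor) = 0.71725·0.67 + 0.979077·0.33
        = 0.480558 + 0.323095 = 0.803653
The terms with genuine neutron-flux excursion present sum to 0.323095, so
  P(genuine neutron-flux excursion | scram, stuck control-rod sensor) = 0.323095 / 0.803653 ≈ 0.402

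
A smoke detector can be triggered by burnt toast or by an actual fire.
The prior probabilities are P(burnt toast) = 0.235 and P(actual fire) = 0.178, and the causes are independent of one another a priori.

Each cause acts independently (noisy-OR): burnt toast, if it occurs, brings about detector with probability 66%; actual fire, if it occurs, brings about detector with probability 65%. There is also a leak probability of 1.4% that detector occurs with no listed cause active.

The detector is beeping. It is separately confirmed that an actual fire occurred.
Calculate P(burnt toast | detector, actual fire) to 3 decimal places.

Under noisy-OR, P(detector | causes) = 1 − (1−0.014)·∏(1−qᵢ) over the active causes.
Sum P(detector|·) weighted by the priors over both values of burnt toast:
  P(detector | actual fire) = 0.6549×0.765 + 0.882666×0.235
        = 0.500999 + 0.207427 = 0.708426
The terms with burnt toast present sum to 0.207427, so
  P(burnt toast | detector, actual fire) = 0.207427 / 0.708426 ≈ 0.293

P(burnt toast | detector, actual fire) ≈ 0.293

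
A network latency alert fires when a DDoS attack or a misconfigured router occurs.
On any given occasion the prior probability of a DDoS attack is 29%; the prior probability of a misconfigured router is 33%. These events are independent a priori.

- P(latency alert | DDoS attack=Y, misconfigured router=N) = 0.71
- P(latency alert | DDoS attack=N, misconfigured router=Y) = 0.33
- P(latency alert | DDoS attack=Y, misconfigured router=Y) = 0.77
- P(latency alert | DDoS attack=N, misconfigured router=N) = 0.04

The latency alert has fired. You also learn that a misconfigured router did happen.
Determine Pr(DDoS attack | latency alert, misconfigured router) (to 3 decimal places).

P(latency alert | misconfigured router) = 0.33·0.71 + 0.77·0.29 = 0.234300 + 0.223300 = 0.457600
Of this, 0.223300 comes from 0.77·0.29 (the DDoS attack=true cases).
P(DDoS attack | latency alert, misconfigured router) = 0.223300 / 0.457600 ≈ 0.488

Pr(DDoS attack | latency alert, misconfigured router) ≈ 0.488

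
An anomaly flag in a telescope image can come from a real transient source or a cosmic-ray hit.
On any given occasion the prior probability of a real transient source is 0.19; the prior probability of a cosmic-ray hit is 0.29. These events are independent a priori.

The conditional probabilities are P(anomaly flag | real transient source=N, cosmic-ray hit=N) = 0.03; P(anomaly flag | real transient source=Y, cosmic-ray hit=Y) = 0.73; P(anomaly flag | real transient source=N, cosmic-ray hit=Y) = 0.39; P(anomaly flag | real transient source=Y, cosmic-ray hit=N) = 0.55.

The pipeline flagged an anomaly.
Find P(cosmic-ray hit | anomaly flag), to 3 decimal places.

P(cosmic-ray hit | anomaly flag) ≈ 0.590

P(anomaly flag) = 0.03*0.81*0.71 + 0.39*0.81*0.29 + 0.55*0.19*0.71 + 0.73*0.19*0.29 = 0.017253 + 0.091611 + 0.074195 + 0.040223 = 0.223282
Restricting to configurations with cosmic-ray hit present: 0.091611 + 0.040223 = 0.131834.
Hence the posterior is 0.131834/0.223282 ≈ 0.590.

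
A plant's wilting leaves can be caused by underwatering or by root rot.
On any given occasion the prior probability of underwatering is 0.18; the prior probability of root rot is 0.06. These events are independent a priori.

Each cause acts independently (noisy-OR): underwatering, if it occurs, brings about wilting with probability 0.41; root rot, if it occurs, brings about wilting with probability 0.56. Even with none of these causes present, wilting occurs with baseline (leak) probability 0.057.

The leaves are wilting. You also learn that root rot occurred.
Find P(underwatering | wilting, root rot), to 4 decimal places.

Under noisy-OR, P(wilting | causes) = 1 − (1−0.057)·∏(1−qᵢ) over the active causes.
Enumerate both values of underwatering and weight by the priors:
  P(wilting | root rot) = 0.58508*0.82 + 0.755197*0.18
        = 0.479766 + 0.135935 = 0.615701
The terms with underwatering present sum to 0.135935, so
  P(underwatering | wilting, root rot) = 0.135935 / 0.615701 ≈ 0.2208

P(underwatering | wilting, root rot) ≈ 0.2208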